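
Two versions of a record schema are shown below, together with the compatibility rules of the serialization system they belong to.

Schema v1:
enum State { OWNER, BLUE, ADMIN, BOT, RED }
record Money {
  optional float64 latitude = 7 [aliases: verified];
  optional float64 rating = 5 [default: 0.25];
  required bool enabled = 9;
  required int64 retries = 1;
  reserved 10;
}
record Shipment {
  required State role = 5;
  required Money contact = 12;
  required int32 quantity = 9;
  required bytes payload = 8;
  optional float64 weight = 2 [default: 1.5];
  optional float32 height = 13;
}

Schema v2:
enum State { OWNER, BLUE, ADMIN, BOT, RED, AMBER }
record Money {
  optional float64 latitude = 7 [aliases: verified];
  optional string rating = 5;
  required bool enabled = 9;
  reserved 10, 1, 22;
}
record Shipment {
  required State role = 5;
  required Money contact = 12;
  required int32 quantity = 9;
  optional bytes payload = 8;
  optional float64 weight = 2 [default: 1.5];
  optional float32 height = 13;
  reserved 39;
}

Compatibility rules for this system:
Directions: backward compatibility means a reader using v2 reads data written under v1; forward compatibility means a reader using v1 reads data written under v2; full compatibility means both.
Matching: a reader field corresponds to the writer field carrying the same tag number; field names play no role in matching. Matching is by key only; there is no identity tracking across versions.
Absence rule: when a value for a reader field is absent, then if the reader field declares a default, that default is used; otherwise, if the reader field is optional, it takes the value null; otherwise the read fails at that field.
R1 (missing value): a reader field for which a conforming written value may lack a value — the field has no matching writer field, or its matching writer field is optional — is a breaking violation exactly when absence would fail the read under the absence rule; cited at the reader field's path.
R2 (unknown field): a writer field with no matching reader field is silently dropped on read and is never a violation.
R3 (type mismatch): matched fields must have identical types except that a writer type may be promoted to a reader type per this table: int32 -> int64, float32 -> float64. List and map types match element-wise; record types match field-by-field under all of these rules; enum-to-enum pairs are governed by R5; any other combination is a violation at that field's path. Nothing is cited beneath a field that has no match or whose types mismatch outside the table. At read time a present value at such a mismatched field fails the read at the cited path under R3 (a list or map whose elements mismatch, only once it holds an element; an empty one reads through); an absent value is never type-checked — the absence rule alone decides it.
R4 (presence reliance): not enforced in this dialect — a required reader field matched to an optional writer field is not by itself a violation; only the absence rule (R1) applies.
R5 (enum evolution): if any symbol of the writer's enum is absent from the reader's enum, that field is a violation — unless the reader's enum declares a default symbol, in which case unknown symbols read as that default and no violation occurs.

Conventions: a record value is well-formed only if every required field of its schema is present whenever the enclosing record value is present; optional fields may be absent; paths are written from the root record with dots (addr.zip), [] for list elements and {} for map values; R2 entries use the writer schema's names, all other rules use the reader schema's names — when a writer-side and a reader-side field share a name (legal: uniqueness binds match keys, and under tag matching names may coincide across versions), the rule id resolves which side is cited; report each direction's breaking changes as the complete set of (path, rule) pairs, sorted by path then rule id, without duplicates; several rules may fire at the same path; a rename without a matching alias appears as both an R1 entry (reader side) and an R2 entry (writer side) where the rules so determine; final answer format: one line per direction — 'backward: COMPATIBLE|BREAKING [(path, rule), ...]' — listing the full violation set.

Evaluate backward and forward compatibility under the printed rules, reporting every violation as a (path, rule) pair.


each type pair in Shipment: writer, then reader
checking backward for Shipment: reader v2 against writer v1:
  role <- role (State -> State, writer required)
  contact <- contact (Money -> Money, writer required)
  quantity <- quantity (int32 -> int32, writer required)
  payload <- payload (bytes -> bytes, writer required)
  weight <- weight (float64 -> float64, writer optional)
  height <- height (float32 -> float32, writer optional)
  contact.latitude <- contact.latitude (float64 -> float64, writer optional)
  contact.rating <- contact.rating (float64 -> string, writer optional)
  contact.enabled <- contact.enabled (bool -> bool, writer required)
  leftover writer field: contact.retries
  breaking: (contact.rating, R3)
  backward on Shipment therefore BREAKING (1)
checking forward for Shipment: reader v1 against writer v2:
  role <- role (State -> State, writer required)
  contact <- contact (Money -> Money, writer required)
  quantity <- quantity (int32 -> int32, writer required)
  payload <- payload (bytes -> bytes, writer optional)
  weight <- weight (float64 -> float64, writer optional)
  height <- height (float32 -> float32, writer optional)
  contact.latitude <- contact.latitude (float64 -> float64, writer optional)
  contact.rating <- contact.rating (string -> float64, writer optional)
  contact.enabled <- contact.enabled (bool -> bool, writer required)
  contact.retries has no writer counterpart
  breaking: (contact.rating, R3)
  breaking: (contact.retries, R1)
  breaking: (payload, R1)
  breaking: (role, R5)
  forward on Shipment therefore BREAKING (4)

backward: BREAKING [(contact.rating, R3)]; forward: BREAKING [(contact.rating, R3), (contact.retries, R1), (payload, R1), (role, R5)]


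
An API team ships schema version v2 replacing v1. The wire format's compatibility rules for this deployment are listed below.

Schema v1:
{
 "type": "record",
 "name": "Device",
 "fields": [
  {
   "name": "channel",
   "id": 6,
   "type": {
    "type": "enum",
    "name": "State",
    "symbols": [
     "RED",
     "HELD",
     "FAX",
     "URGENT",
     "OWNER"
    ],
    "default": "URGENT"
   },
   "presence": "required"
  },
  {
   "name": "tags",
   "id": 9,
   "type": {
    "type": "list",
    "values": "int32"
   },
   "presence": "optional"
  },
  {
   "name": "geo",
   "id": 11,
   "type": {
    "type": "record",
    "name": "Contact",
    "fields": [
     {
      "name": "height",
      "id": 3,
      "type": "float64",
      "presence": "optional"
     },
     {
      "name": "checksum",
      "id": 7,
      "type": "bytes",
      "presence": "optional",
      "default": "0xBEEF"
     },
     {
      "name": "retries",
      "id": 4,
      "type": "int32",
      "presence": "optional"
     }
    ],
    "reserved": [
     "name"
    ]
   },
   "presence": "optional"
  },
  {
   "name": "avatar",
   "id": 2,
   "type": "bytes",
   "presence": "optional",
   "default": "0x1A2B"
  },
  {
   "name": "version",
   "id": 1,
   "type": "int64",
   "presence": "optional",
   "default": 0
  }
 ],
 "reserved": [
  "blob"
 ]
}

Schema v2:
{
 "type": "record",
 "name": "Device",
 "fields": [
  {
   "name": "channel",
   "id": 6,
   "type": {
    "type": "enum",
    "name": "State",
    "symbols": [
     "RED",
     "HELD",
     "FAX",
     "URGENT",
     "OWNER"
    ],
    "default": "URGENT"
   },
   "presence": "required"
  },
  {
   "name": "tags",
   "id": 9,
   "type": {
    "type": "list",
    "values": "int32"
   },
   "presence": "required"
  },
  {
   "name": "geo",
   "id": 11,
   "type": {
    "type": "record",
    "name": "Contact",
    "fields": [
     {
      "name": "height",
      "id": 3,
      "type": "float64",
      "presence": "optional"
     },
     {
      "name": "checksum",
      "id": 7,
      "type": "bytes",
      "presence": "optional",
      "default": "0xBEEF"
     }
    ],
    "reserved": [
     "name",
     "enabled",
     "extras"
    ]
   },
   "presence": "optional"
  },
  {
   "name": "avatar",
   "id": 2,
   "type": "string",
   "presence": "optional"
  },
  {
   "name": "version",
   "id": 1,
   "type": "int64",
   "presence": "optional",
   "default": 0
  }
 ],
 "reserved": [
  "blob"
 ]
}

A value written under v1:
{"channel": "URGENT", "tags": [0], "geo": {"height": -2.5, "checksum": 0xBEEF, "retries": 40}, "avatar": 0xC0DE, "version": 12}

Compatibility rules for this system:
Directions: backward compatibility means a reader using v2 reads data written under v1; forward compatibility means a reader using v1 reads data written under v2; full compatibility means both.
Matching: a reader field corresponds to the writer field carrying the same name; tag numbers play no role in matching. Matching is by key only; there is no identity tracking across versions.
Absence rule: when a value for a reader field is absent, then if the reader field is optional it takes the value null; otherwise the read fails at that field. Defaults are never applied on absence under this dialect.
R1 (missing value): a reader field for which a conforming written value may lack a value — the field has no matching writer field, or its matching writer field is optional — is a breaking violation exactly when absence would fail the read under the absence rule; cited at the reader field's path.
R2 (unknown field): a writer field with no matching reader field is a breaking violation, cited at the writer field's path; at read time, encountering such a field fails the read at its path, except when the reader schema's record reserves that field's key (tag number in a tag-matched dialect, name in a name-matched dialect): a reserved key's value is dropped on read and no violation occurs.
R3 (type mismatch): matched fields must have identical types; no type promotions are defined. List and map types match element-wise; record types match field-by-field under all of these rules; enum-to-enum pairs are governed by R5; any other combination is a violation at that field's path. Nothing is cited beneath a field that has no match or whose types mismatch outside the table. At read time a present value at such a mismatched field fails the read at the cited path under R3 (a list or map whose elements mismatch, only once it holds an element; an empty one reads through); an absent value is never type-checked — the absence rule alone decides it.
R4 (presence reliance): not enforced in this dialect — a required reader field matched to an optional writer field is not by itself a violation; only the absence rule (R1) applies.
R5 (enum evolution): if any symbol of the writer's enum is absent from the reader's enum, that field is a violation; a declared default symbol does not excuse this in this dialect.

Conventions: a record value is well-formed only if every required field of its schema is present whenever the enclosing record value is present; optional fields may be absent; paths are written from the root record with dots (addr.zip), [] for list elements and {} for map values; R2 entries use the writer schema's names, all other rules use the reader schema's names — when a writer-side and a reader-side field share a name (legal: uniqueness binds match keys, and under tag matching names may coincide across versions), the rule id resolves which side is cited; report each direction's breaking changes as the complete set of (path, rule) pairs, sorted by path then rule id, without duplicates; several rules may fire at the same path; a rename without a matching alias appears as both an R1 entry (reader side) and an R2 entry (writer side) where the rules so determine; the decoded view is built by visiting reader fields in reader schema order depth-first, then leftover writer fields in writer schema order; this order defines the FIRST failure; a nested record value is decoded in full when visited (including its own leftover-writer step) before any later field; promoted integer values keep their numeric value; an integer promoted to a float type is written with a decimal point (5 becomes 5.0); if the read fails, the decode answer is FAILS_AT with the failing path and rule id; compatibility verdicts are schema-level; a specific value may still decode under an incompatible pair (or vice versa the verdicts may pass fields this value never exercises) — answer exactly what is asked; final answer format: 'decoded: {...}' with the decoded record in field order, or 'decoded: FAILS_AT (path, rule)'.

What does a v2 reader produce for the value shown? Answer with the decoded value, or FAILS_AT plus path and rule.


decoded: FAILS_AT (geo.retries, R2)

in Device below, arrows point writer -> reader
migrating the Device value to v2:
  channel := "URGENT"
  tags := [0]
  geo.height := -2.5
  geo.checksum := 0xBEEF
  read fails at geo.retries under R2 (unknown field)
  => FAILS_AT (geo.retries, R2)
checking off the Device differences that do not matter here:
  field avatar in record Device: type bytes changed to string (its default is dropped) -> shifts the Device verdicts, not this decode
  field tags in record Device: optional changed to required -> shifts the Device verdicts, not this decode


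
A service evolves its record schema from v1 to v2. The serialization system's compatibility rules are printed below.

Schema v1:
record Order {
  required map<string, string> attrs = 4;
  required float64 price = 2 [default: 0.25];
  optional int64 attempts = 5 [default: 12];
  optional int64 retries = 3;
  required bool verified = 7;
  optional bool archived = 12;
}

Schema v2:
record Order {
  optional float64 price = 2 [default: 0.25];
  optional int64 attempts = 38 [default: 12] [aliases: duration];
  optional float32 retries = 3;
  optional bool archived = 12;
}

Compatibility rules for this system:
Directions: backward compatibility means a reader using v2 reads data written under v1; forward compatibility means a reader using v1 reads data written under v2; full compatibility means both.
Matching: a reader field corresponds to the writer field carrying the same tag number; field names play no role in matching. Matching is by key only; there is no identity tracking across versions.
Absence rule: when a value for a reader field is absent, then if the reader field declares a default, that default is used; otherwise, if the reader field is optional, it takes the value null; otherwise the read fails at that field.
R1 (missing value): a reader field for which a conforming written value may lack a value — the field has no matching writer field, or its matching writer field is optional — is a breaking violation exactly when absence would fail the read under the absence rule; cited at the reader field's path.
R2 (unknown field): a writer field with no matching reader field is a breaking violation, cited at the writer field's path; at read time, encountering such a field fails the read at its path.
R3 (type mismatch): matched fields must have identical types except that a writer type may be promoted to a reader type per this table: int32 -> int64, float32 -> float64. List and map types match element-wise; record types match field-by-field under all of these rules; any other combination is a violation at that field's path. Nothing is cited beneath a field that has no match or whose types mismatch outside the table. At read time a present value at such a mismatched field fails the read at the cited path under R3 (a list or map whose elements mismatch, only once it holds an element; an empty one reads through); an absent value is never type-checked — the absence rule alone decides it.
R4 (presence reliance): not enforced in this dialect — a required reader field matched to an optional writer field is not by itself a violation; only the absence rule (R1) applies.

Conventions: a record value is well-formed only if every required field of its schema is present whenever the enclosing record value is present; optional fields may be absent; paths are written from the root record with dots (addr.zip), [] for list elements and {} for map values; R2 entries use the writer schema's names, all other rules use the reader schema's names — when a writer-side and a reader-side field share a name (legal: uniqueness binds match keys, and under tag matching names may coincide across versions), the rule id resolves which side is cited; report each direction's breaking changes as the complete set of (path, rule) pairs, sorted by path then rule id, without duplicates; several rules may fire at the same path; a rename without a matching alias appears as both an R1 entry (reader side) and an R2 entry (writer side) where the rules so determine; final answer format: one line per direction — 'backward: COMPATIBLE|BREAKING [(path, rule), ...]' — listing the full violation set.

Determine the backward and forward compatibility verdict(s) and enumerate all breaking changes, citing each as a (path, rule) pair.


backward: BREAKING [(attempts, R2), (attrs, R2), (retries, R3), (verified, R2)]; forward: BREAKING [(attempts, R2), (attrs, R1), (retries, R3), (verified, R1)]

each type pair in Order: writer, then reader
backward for Order (reader v2, writer v1):
  price <- price (float64 -> float64, writer required)
  no writer field matches reader attempts
  retries <- retries (int64 -> float32, writer optional)
  archived <- archived (bool -> bool, writer optional)
  leftover writer field: attrs
  leftover writer field: attempts
  leftover writer field: verified
  rule R2 violated at attempts
  rule R2 violated at attrs
  rule R3 violated at retries
  rule R2 violated at verified
  => 4 violation(s): backward is BREAKING for Order
forward for Order (reader v1, writer v2):
  no writer field matches reader attrs
  price <- price (float64 -> float64, writer optional)
  no writer field matches reader attempts
  retries <- retries (float32 -> int64, writer optional)
  no writer field matches reader verified
  archived <- archived (bool -> bool, writer optional)
  leftover writer field: attempts
  rule R2 violated at attempts
  rule R1 violated at attrs
  rule R3 violated at retries
  rule R1 violated at verified
  => 4 violation(s): forward is BREAKING for Order


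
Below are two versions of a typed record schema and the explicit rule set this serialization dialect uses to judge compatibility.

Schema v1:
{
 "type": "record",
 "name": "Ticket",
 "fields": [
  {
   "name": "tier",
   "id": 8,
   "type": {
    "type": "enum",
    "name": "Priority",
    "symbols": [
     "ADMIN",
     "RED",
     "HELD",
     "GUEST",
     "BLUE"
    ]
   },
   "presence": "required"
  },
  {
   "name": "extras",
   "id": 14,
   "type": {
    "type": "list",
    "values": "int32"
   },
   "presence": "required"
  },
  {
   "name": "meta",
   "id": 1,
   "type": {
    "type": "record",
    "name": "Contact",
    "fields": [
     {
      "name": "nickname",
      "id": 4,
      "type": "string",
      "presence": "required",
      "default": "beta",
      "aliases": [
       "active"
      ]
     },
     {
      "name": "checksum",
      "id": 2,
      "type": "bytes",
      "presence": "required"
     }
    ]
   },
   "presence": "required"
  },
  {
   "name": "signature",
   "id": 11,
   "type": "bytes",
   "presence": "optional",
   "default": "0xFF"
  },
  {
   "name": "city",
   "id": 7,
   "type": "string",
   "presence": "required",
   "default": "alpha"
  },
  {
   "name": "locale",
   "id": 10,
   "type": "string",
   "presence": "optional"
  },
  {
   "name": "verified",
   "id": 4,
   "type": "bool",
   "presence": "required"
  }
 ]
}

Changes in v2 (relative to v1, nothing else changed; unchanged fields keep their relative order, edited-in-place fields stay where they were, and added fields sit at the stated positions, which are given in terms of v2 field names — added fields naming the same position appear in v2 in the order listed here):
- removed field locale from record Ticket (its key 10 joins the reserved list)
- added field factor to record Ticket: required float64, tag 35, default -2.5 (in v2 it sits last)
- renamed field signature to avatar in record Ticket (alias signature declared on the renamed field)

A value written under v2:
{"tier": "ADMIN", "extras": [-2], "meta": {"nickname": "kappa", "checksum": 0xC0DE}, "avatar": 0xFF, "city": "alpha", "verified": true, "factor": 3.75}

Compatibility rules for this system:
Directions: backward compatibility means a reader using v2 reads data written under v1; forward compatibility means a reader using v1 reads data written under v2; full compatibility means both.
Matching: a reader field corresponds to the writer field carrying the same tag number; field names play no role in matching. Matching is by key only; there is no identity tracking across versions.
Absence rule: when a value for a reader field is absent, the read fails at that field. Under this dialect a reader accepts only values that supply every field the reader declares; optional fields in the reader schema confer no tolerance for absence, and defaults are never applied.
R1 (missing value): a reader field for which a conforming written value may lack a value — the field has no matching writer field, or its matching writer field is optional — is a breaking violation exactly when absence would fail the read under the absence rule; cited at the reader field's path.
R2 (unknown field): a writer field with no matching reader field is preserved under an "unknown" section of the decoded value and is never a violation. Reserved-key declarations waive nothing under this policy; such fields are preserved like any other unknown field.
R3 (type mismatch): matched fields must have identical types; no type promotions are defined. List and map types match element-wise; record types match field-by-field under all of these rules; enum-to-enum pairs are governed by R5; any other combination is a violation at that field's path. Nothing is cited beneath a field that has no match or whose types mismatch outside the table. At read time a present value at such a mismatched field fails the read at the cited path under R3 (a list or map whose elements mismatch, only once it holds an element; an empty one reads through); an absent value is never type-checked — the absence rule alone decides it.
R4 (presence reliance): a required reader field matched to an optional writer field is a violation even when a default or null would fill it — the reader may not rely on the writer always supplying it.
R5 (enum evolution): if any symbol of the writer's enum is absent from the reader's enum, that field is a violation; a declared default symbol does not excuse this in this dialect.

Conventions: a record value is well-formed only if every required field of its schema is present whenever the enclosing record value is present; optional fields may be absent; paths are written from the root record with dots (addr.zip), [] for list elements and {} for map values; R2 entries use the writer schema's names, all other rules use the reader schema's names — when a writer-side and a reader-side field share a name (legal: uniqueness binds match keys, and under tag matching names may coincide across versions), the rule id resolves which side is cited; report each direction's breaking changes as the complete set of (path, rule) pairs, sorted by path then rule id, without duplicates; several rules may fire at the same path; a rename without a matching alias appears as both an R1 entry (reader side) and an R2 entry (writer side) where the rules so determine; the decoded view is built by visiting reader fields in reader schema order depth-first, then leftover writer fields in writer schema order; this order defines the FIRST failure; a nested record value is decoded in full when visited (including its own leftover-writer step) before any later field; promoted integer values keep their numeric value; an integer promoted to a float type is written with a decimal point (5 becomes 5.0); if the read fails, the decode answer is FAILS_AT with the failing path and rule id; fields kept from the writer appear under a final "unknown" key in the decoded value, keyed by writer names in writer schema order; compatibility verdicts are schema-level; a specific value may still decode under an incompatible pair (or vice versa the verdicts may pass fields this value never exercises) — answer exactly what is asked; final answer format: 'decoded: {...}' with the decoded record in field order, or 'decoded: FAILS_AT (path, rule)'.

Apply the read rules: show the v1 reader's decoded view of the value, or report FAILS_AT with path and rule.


the writer's type comes first in each Ticket pair
decoding the Ticket value with the v1 reader:
  tier := "ADMIN"
  extras := [-2]
  meta.nickname := "kappa"
  meta.checksum := 0xC0DE
  signature := 0xFF (from writer avatar)
  city := "alpha"
  read fails at locale under R1 (no fill)
  => FAILS_AT (locale, R1)
the rest of the Ticket diff is inert for this question:
  added field factor to record Ticket: required float64, tag 35, default -2.5 (in v2 it sits last) -> schema-level compatibility only; this Ticket value's decode is unchanged
  renamed field signature to avatar in record Ticket (alias signature declared on the renamed field) -> schema-level compatibility only; this Ticket value's decode is unchanged

decoded: FAILS_AT (locale, R1)


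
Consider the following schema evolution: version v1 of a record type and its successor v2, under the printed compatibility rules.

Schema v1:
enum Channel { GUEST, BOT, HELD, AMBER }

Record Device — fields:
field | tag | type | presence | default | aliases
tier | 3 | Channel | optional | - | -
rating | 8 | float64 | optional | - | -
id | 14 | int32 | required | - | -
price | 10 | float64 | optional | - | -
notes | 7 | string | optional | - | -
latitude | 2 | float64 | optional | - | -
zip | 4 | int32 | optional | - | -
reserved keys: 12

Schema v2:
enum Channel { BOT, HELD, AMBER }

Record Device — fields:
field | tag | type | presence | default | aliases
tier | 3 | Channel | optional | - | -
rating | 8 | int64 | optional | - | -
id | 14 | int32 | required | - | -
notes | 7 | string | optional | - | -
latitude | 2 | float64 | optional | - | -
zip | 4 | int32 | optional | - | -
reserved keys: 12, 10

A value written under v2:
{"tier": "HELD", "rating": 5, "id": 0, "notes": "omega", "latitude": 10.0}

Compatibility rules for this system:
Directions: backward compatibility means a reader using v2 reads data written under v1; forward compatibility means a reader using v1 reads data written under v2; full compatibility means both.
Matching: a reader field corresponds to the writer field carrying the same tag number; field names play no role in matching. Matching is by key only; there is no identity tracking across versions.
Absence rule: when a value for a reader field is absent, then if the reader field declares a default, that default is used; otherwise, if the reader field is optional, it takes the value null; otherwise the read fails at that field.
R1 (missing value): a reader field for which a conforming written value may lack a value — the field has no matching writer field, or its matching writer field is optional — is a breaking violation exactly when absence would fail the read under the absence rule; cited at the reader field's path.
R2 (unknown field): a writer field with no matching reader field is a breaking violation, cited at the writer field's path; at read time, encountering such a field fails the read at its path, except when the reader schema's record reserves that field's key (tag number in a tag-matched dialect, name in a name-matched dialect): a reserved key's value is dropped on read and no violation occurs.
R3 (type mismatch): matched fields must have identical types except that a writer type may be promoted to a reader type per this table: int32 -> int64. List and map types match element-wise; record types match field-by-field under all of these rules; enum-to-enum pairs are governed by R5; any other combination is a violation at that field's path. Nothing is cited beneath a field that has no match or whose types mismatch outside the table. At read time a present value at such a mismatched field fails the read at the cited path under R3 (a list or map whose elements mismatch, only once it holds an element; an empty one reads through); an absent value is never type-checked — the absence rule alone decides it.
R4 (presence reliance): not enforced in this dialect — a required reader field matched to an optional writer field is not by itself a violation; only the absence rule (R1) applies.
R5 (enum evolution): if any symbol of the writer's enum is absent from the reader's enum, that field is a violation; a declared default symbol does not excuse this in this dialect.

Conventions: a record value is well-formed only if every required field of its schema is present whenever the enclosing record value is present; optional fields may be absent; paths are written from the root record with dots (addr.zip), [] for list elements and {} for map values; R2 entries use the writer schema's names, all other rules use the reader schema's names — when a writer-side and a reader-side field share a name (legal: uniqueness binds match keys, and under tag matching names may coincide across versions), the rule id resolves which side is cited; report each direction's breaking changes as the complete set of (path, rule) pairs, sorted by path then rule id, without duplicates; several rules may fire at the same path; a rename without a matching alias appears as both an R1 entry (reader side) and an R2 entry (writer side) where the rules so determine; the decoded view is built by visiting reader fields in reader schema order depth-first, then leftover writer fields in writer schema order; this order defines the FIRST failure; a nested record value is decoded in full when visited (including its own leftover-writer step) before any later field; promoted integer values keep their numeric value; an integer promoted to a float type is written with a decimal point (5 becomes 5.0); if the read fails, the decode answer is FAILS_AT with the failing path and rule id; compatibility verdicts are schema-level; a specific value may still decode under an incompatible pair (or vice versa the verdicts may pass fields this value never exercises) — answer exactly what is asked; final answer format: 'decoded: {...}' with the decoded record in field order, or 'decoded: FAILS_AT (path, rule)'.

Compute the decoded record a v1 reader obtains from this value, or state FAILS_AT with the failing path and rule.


arrows below run writer -> reader for Device
decode walk for Device under reader schema v1:
  tier := "HELD"
  read fails at rating under R3
  => FAILS_AT (rating, R3)
checking off the Device differences that do not matter here:
  enum Channel (field tier in record Device): symbol GUEST removed -> a verdict-level change on Device — the shown value reads the same
  removed field price from record Device (its key 10 joins the reserved list) -> inert under this dialect — no rule fires on Device and the result does not move

decoded: FAILS_AT (rating, R3)


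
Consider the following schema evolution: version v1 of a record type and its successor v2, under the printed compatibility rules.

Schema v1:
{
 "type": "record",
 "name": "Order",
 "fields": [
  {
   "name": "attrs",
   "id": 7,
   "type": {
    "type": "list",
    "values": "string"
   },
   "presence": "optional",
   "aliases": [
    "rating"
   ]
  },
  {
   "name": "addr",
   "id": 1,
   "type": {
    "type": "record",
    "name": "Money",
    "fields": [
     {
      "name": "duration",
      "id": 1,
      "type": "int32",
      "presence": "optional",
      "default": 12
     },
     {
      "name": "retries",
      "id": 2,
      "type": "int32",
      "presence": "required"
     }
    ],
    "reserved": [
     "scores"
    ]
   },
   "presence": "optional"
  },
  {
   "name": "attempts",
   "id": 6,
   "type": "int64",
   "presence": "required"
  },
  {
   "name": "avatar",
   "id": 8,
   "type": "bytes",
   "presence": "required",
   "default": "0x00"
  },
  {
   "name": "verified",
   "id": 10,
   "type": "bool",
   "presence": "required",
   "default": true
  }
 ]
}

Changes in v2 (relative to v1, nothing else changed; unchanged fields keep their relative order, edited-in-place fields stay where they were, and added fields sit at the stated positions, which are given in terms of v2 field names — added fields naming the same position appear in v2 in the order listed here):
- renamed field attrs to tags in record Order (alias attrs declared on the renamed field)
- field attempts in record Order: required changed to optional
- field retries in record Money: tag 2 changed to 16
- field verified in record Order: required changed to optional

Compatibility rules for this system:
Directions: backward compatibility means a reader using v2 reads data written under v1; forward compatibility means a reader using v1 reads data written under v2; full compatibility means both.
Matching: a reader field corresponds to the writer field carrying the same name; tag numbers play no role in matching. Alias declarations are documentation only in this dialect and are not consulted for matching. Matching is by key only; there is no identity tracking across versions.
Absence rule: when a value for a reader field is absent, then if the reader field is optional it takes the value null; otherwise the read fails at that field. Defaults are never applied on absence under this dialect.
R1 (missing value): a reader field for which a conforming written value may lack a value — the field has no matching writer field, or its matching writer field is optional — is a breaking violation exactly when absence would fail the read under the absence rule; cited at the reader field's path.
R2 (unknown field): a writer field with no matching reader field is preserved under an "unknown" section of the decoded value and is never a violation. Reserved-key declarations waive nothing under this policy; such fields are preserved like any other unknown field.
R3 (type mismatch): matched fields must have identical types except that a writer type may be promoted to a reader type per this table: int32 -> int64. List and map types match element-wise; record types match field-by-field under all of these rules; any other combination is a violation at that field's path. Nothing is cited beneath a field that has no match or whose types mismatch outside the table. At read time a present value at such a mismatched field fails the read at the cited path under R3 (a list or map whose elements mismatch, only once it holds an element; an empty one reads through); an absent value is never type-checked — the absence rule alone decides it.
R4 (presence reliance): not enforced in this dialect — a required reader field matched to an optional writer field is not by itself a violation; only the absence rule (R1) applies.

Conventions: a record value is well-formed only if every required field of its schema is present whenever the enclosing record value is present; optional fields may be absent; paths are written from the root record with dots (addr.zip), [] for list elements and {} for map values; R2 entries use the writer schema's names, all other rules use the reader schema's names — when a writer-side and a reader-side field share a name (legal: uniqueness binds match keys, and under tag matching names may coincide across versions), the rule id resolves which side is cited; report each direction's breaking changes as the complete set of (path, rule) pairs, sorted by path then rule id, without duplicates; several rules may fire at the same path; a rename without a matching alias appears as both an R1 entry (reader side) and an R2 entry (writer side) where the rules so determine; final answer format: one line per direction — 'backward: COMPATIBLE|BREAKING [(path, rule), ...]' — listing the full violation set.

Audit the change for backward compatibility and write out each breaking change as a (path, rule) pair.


backward: COMPATIBLE []

the writer's type comes first in each Order pair
backward for Order (reader v2, writer v1):
  tags: no writer-side match
  addr <- addr (Money -> Money, writer optional)
  attempts <- attempts (int64 -> int64, writer required)
  avatar <- avatar (bytes -> bytes, writer required)
  verified <- verified (bool -> bool, writer required)
  writer field attrs has no reader counterpart
  addr.duration <- addr.duration (int32 -> int32, writer optional)
  addr.retries <- addr.retries (int32 -> int32, writer required)
  => backward verdict for Order: COMPATIBLE, no violations
diffs on Order not affecting the asked answer:
  renamed field attrs to tags in record Order (alias attrs declared on the renamed field) -> fires no rule on Order, leaving the asked answer as it is
  field attempts in record Order: required changed to optional -> its effect on Order is confined to the forward direction, not asked
  field retries in record Money: tag 2 changed to 16 -> fires no rule on Order, leaving the asked answer as it is
  field verified in record Order: required changed to optional -> its effect on Order is confined to the forward direction, not asked


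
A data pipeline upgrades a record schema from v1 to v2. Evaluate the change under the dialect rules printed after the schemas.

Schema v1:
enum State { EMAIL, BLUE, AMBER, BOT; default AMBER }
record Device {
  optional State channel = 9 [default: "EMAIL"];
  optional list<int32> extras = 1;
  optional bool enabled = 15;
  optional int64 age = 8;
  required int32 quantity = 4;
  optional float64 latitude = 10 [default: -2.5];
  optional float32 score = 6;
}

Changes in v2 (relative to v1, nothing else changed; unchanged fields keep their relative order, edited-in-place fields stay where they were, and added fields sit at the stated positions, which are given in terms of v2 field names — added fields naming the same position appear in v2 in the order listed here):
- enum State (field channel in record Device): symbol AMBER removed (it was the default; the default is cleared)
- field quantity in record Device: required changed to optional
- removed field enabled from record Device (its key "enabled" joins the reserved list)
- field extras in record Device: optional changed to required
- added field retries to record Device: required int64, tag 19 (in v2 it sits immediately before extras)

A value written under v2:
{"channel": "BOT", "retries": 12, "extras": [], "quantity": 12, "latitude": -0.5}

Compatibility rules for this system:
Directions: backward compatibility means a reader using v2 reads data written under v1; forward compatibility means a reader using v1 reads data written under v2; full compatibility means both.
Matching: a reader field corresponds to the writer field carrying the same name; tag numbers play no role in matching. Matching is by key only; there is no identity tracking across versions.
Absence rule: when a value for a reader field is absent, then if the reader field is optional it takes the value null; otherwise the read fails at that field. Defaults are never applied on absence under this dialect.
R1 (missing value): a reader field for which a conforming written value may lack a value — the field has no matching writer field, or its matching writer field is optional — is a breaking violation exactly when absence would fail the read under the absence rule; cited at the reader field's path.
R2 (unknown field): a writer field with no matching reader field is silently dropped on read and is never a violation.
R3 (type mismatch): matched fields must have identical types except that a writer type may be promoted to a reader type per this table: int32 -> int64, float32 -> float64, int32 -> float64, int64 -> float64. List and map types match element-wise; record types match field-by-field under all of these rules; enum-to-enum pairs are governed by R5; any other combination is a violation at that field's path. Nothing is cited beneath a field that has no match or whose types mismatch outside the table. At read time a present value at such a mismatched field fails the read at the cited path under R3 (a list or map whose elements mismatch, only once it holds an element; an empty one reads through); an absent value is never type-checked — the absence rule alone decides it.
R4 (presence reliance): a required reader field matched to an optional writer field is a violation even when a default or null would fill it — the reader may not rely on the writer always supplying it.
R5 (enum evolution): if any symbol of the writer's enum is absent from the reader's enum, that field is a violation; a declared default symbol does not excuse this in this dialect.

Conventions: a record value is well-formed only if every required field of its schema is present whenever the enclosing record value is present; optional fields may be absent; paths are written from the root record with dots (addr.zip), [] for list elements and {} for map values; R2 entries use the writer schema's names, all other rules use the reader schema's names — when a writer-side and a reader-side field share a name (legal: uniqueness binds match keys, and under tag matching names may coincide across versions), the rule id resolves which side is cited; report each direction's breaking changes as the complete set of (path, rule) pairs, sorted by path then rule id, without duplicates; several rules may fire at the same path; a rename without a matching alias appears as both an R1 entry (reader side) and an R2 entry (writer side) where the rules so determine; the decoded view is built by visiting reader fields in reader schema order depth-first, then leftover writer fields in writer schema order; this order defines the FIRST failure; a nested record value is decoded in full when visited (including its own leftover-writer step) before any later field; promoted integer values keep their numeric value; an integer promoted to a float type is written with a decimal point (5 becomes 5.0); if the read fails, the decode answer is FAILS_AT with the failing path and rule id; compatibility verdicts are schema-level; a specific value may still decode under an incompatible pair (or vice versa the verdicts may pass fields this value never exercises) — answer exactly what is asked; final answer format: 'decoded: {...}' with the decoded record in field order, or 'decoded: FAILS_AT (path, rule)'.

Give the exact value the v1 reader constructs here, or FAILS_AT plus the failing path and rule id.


the writer's type comes first in each Device pair
migrating the Device value to v1:
  channel := "BOT"
  extras := []
  enabled := null (not supplied -> null)
  age := null (not supplied -> null)
  quantity := 12
  latitude := -0.5
  score := null (not supplied -> null)
  writer retries: unmatched, discarded
  => decoded: {"channel": "BOT", "extras": [], "enabled": null, "age": null, "quantity": 12, "latitude": -0.5, "score": null}
diffs on Device not affecting the asked answer:
  enum State (field channel in record Device): symbol AMBER removed (it was the default; the default is cleared) -> matters for Device compatibility verdicts, not for this value's decode
  field quantity in record Device: required changed to optional -> matters for Device compatibility verdicts, not for this value's decode
  removed field enabled from record Device (its key "enabled" joins the reserved list) -> triggers nothing under the printed rules; the Device answer is the same either way
  field extras in record Device: optional changed to required -> matters for Device compatibility verdicts, not for this value's decode
  added field retries to record Device: required int64, tag 19 (in v2 it sits immediately before extras) -> matters for Device compatibility verdicts, not for this value's decode

decoded: {"channel": "BOT", "extras": [], "enabled": null, "age": null, "quantity": 12, "latitude": -0.5, "score": null}
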